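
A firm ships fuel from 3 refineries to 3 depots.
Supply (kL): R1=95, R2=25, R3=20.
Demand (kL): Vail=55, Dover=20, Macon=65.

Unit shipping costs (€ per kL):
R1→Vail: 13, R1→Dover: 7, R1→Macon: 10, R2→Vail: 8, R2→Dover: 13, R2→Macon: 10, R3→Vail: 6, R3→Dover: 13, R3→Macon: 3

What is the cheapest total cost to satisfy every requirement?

1240

A cheapest plan:
  R1→Vail: 10 × €13 = €130
  R1→Dover: 20 × €7 = €140
  R1→Macon: 65 × €10 = €650
  R2→Vail: 25 × €8 = €200
  R3→Vail: 20 × €6 = €120
Total = 130 + 140 + 650 + 200 + 120 = €1240.
(Supply check: R1 ships 95; R2 ships 25; R3 ships 20.)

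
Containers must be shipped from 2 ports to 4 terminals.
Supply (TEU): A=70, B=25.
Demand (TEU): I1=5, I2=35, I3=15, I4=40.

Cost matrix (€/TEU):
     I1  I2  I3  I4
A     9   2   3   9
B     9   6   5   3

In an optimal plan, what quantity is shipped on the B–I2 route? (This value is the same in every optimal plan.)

Optimal shipments:
  A->I1: 5 TEU
  A->I2: 35 TEU
  A->I3: 15 TEU
  A->I4: 15 TEU
  B->I4: 25 TEU
Total cost = €370.
The route B→I2 is not used.

0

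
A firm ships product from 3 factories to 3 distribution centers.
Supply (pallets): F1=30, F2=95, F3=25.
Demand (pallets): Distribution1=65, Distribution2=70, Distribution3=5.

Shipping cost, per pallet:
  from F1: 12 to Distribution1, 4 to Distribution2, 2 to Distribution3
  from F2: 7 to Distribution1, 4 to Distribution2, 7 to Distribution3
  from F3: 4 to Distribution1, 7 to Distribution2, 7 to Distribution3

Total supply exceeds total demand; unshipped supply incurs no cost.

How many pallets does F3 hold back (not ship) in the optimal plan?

Minimum-cost shipments:
  F1 to Distribution2: 25 × 4 = 100
  F1 to Distribution3: 5 × 2 = 10
  F2 to Distribution1: 40 × 7 = 280
  F2 to Distribution2: 45 × 4 = 180
  F3 to Distribution1: 25 × 4 = 100
Total cost = 670.
F3 ships 25 of its 25, leaving 0.

0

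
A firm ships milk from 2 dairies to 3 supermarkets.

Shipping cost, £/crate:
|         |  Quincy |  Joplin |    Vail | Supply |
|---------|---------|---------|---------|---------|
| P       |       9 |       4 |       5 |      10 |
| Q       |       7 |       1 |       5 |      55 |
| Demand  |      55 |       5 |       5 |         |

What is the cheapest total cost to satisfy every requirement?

425

Optimal allocation:
  P–Quincy: 5 crates
  P–Vail: 5 crates
  Q–Quincy: 50 crates
  Q–Joplin: 5 crates
Total cost = £425.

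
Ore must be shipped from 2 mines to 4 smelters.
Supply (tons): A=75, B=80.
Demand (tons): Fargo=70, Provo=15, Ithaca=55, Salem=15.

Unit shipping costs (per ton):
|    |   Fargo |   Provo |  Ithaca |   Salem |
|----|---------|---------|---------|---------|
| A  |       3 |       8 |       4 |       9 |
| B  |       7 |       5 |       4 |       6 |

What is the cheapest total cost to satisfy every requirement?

595

A cheapest plan:
  A–Fargo: 70 × 3 = 210
  A–Ithaca: 5 × 4 = 20
  B–Provo: 15 × 5 = 75
  B–Ithaca: 50 × 4 = 200
  B–Salem: 15 × 6 = 90
Total = 210 + 20 + 75 + 200 + 90 = 595.
(Supply check: A ships 75; B ships 80.)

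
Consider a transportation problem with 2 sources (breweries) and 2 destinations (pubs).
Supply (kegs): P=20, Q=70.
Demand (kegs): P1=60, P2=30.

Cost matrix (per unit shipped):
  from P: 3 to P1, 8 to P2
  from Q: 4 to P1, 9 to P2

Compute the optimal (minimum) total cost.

490

An optimal shipping plan:
  P–P2: 20 × 8 = 160
  Q–P1: 60 × 4 = 240
  Q–P2: 10 × 9 = 90
Total = 160 + 240 + 90 = 490.
(Supply check: P ships 20; Q ships 70.)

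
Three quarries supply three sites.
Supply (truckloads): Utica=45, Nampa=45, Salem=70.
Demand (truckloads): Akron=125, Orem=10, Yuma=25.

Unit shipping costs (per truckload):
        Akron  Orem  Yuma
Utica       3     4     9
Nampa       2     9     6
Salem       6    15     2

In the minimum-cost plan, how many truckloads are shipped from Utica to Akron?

Solving gives:
  Utica to Akron: 35 truckloads
  Utica to Orem: 10 truckloads
  Nampa to Akron: 45 truckloads
  Salem to Akron: 45 truckloads
  Salem to Yuma: 25 truckloads
Total cost = 555.
So Utica→Akron carries 35 truckloads.

35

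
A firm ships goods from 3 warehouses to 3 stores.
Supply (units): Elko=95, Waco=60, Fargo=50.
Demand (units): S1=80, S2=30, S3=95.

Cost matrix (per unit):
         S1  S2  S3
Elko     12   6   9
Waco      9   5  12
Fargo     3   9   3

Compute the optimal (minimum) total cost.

1425

An optimal shipping plan:
  Elko to S3: 95 × 9 = 855
  Waco to S1: 30 × 9 = 270
  Waco to S2: 30 × 5 = 150
  Fargo to S1: 50 × 3 = 150
Total = 855 + 270 + 150 + 150 = 1425.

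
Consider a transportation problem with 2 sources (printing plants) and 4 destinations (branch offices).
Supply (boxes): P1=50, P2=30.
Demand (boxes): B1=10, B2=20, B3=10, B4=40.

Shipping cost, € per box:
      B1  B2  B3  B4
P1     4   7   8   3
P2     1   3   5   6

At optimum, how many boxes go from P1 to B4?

The minimum-cost plan:
  P1→B1: 10 boxes
  P1→B4: 40 boxes
  P2→B2: 20 boxes
  P2→B3: 10 boxes
Total cost = €270.
So P1→B4 carries 40 boxes.

40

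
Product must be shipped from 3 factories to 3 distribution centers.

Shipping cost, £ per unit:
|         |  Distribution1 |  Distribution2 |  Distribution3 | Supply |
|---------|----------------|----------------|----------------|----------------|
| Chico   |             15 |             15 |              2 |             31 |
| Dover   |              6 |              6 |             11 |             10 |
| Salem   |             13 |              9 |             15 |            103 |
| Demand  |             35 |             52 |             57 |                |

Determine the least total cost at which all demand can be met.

An optimal shipping plan:
  Chico to Distribution3: 31 pallets
  Dover to Distribution1: 10 pallets
  Salem to Distribution1: 25 pallets
  Salem to Distribution2: 52 pallets
  Salem to Distribution3: 26 pallets
Total cost = £1305.

1305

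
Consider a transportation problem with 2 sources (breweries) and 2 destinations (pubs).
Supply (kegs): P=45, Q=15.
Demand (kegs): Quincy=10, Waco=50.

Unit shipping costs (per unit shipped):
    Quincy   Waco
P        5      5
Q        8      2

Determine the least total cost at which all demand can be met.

A cheapest plan:
  P->Quincy: 10 × 5 = 50
  P->Waco: 35 × 5 = 175
  Q->Waco: 15 × 2 = 30
Total = 50 + 175 + 30 = 255.
(Supply check: P ships 45; Q ships 15.)

255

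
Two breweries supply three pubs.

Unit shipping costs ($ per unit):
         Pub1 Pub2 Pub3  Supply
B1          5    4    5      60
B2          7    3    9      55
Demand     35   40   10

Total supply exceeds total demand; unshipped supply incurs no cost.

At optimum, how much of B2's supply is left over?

An optimal plan:
  B1→Pub1: 35 kegs
  B1→Pub3: 10 kegs
  B2→Pub2: 40 kegs
Total cost = $345.
B2 ships 40 of its 55, leaving 15.

15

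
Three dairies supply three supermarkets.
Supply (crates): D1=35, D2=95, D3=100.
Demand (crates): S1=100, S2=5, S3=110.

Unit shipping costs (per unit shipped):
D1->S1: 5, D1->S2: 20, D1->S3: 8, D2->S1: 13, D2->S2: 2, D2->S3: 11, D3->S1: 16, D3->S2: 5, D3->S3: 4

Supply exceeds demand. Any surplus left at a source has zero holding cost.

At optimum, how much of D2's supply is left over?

15

Minimum-cost shipments:
  D1→S1: 35 × 5 = 175
  D2→S1: 65 × 13 = 845
  D2→S2: 5 × 2 = 10
  D2→S3: 10 × 11 = 110
  D3→S3: 100 × 4 = 400
Total cost = 1540.
D2 ships 80 of its 95, leaving 15.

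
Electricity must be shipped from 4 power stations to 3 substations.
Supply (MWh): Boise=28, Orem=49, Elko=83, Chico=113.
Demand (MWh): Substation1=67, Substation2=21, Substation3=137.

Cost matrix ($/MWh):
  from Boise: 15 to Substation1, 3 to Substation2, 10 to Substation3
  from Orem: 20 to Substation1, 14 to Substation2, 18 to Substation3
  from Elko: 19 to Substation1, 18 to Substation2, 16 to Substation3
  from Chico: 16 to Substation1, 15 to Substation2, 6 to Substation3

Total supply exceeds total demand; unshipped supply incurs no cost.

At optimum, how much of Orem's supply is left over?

Minimum-cost shipments:
  Boise–Substation2: 21 × $3 = $63
  Boise–Substation3: 7 × $10 = $70
  Orem–Substation1: 1 × $20 = $20
  Elko–Substation1: 66 × $19 = $1254
  Elko–Substation3: 17 × $16 = $272
  Chico–Substation3: 113 × $6 = $678
Total cost = $2357.
Orem ships 1 of its 49, leaving 48.

48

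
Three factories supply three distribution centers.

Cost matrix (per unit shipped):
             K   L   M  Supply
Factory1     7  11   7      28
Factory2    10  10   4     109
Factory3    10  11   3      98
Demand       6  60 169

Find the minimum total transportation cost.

One minimum-cost allocation:
  Factory1–K: 6 pallets
  Factory1–L: 22 pallets
  Factory2–L: 38 pallets
  Factory2–M: 71 pallets
  Factory3–M: 98 pallets
Total cost = 1242.
(Supply check: Factory1 ships 28; Factory2 ships 109; Factory3 ships 98.)

1242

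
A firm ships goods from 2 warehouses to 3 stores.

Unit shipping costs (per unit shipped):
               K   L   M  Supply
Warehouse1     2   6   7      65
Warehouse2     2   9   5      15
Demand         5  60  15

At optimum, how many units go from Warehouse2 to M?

The minimum-cost plan:
  Warehouse1→K: 5 × 2 = 10
  Warehouse1→L: 60 × 6 = 360
  Warehouse2→M: 15 × 5 = 75
Total cost = 445.
So Warehouse2→M carries 15 units.

15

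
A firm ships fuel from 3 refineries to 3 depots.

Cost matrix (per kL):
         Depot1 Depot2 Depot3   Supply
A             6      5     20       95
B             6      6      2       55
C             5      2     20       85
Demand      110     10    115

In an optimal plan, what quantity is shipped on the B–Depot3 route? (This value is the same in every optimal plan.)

The minimum-cost plan:
  A->Depot1: 35 × 6 = 210
  A->Depot3: 60 × 20 = 1200
  B->Depot3: 55 × 2 = 110
  C->Depot1: 75 × 5 = 375
  C->Depot2: 10 × 2 = 20
Total cost = 1915.
So B→Depot3 carries 55 kL.

55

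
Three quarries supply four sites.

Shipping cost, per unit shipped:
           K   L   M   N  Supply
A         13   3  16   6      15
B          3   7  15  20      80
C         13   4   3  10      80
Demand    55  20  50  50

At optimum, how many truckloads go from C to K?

0

The minimum-cost plan:
  A→N: 15 × 6 = 90
  B→K: 55 × 3 = 165
  B→L: 20 × 7 = 140
  B→N: 5 × 20 = 100
  C→M: 50 × 3 = 150
  C→N: 30 × 10 = 300
Total cost = 945.
The route C→K is not used.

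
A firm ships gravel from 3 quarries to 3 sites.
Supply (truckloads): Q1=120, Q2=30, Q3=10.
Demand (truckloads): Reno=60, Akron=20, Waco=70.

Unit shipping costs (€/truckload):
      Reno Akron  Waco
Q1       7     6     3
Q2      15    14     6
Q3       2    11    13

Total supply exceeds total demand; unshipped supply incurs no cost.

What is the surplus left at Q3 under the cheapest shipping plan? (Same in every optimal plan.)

Minimum-cost shipments:
  Q1->Reno: 50 × €7 = €350
  Q1->Akron: 20 × €6 = €120
  Q1->Waco: 50 × €3 = €150
  Q2->Waco: 20 × €6 = €120
  Q3->Reno: 10 × €2 = €20
Total cost = €760.
Q3 ships 10 of its 10, leaving 0.

0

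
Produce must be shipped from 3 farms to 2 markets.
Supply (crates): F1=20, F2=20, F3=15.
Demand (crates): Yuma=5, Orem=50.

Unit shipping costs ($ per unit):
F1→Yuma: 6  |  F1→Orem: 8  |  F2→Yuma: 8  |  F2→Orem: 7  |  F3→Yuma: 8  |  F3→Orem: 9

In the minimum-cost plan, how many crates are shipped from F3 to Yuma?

0

The minimum-cost plan:
  F1–Yuma: 5 × $6 = $30
  F1–Orem: 15 × $8 = $120
  F2–Orem: 20 × $7 = $140
  F3–Orem: 15 × $9 = $135
Total cost = $425.
The route F3→Yuma is not used.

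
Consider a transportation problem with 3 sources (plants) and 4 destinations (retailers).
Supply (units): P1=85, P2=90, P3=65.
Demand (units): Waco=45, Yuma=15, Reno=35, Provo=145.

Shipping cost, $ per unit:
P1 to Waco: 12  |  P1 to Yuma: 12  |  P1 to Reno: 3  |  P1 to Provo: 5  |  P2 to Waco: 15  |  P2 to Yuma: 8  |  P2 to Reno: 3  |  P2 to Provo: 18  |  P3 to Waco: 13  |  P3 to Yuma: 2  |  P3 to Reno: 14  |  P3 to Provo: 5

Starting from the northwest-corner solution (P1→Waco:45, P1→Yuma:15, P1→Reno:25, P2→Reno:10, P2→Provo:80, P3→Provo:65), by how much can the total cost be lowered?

995

Current plan cost = 45·12 + 15·12 + 25·3 + 10·3 + 80·18 + 65·5 = $2590.
Optimal plan:
  P1 to Provo: 85 units
  P2 to Waco: 45 units
  P2 to Yuma: 10 units
  P2 to Reno: 35 units
  P3 to Yuma: 5 units
  P3 to Provo: 60 units
Optimal cost = $1595.
Saving = 2590 − 1595 = $995.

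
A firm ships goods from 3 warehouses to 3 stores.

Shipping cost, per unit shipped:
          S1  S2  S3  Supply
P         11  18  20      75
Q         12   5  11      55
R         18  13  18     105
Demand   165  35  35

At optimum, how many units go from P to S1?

75

The minimum-cost plan:
  P->S1: 75 × 11 = 825
  Q->S2: 35 × 5 = 175
  Q->S3: 20 × 11 = 220
  R->S1: 90 × 18 = 1620
  R->S3: 15 × 18 = 270
Total cost = 3110.
So P→S1 carries 75 units.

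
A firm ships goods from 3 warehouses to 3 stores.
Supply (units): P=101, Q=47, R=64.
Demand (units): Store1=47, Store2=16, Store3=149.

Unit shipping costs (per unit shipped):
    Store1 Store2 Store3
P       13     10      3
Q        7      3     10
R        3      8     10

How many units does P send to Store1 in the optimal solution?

The minimum-cost plan:
  P->Store3: 101 × 3 = 303
  Q->Store2: 16 × 3 = 48
  Q->Store3: 31 × 10 = 310
  R->Store1: 47 × 3 = 141
  R->Store3: 17 × 10 = 170
Total cost = 972.
The route P→Store1 is not used.

0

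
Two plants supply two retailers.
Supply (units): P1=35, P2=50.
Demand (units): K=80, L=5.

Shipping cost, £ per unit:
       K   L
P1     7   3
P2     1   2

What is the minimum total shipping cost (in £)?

275

One minimum-cost allocation:
  P1 to K: 30 units
  P1 to L: 5 units
  P2 to K: 50 units
Total cost = £275.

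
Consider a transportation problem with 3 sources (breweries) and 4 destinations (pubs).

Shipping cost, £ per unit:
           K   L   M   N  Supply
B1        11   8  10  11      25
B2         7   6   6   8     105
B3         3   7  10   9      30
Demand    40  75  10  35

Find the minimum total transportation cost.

An optimal shipping plan:
  B1 to L: 25 × £8 = £200
  B2 to K: 10 × £7 = £70
  B2 to L: 50 × £6 = £300
  B2 to M: 10 × £6 = £60
  B2 to N: 35 × £8 = £280
  B3 to K: 30 × £3 = £90
Total = 200 + 70 + 300 + 60 + 280 + 90 = £1000.
(Supply check: B1 ships 25; B2 ships 105; B3 ships 30.)

1000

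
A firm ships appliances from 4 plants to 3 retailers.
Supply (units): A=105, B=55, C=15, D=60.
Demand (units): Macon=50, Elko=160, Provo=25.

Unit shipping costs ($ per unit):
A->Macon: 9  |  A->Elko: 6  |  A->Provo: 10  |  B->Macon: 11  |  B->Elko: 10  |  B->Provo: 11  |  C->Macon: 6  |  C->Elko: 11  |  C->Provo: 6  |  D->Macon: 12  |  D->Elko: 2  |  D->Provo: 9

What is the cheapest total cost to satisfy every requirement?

1460

Optimal allocation:
  A–Macon: 5 units
  A–Elko: 100 units
  B–Macon: 30 units
  B–Provo: 25 units
  C–Macon: 15 units
  D–Elko: 60 units
Total cost = $1460.
(Supply check: A ships 105; B ships 55; C ships 15; D ships 60.)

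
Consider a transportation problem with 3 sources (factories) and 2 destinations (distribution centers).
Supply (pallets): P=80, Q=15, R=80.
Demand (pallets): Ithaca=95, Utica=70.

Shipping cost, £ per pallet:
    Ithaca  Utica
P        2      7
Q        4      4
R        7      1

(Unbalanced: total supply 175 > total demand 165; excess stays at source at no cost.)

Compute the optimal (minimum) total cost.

Optimal allocation:
  P→Ithaca: 80 pallets
  Q→Ithaca: 15 pallets
  R→Utica: 70 pallets
Total cost = £290.

290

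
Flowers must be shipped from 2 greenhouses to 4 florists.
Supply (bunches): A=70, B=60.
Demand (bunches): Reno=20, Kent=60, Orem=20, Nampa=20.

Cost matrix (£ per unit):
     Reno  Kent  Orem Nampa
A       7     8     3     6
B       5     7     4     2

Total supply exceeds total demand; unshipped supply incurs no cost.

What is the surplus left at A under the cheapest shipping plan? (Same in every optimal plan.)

10

Minimum-cost shipments:
  A–Kent: 40 × £8 = £320
  A–Orem: 20 × £3 = £60
  B–Reno: 20 × £5 = £100
  B–Kent: 20 × £7 = £140
  B–Nampa: 20 × £2 = £40
Total cost = £660.
A ships 60 of its 70, leaving 10.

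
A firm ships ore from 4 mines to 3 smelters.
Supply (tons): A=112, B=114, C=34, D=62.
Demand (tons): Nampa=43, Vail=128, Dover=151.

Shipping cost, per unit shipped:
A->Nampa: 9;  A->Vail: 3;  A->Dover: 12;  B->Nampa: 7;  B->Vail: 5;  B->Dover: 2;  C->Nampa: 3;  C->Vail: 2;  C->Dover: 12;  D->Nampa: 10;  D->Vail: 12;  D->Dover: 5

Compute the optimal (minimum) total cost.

1069

One minimum-cost allocation:
  A to Vail: 112 × 3 = 336
  B to Nampa: 9 × 7 = 63
  B to Vail: 16 × 5 = 80
  B to Dover: 89 × 2 = 178
  C to Nampa: 34 × 3 = 102
  D to Dover: 62 × 5 = 310
Total = 336 + 63 + 80 + 178 + 102 + 310 = 1069.
(Supply check: A ships 112; B ships 114; C ships 34; D ships 62.)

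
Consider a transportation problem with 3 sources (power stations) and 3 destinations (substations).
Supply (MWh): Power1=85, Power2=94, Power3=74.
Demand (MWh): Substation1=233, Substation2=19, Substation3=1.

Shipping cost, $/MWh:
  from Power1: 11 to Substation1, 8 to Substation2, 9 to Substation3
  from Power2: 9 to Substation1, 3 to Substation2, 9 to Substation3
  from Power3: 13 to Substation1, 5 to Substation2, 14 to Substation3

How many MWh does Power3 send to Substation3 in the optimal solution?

The minimum-cost plan:
  Power1→Substation1: 84 × $11 = $924
  Power1→Substation3: 1 × $9 = $9
  Power2→Substation1: 94 × $9 = $846
  Power3→Substation1: 55 × $13 = $715
  Power3→Substation2: 19 × $5 = $95
Total cost = $2589.
The route Power3→Substation3 is not used.

0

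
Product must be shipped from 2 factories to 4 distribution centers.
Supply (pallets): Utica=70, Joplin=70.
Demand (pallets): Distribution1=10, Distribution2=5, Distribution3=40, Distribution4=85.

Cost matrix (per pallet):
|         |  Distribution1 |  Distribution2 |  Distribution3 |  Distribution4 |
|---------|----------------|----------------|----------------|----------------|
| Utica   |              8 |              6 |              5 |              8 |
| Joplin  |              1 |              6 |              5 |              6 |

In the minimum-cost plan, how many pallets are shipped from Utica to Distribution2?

Solving gives:
  Utica→Distribution2: 5 × 6 = 30
  Utica→Distribution3: 40 × 5 = 200
  Utica→Distribution4: 25 × 8 = 200
  Joplin→Distribution1: 10 × 1 = 10
  Joplin→Distribution4: 60 × 6 = 360
Total cost = 800.
So Utica→Distribution2 carries 5 pallets.

5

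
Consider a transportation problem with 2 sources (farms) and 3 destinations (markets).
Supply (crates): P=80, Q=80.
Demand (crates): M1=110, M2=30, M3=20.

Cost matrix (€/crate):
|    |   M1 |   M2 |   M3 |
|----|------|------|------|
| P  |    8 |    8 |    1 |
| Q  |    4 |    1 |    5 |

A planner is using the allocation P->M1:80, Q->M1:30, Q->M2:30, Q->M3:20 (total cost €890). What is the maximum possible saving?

160

Current plan cost = 80·8 + 30·4 + 30·1 + 20·5 = €890.
Optimal plan:
  P–M1: 60 × €8 = €480
  P–M3: 20 × €1 = €20
  Q–M1: 50 × €4 = €200
  Q–M2: 30 × €1 = €30
Optimal cost = €730.
Saving = 890 − 730 = €160.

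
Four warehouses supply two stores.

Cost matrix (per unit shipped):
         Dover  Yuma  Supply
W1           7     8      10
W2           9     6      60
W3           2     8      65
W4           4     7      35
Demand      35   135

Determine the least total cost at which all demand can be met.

A cheapest plan:
  W1–Yuma: 10 × 8 = 80
  W2–Yuma: 60 × 6 = 360
  W3–Dover: 35 × 2 = 70
  W3–Yuma: 30 × 8 = 240
  W4–Yuma: 35 × 7 = 245
Total = 80 + 360 + 70 + 240 + 245 = 995.

995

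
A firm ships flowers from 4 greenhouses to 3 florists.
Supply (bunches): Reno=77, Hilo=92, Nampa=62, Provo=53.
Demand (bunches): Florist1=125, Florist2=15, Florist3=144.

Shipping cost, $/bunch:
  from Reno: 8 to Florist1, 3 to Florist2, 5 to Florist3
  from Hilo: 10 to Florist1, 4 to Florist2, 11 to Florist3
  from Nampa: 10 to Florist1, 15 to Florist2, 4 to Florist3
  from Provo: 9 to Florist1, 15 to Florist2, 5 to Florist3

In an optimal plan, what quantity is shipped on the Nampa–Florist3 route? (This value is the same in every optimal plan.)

62

The minimum-cost plan:
  Reno→Florist1: 48 × $8 = $384
  Reno→Florist3: 29 × $5 = $145
  Hilo→Florist1: 77 × $10 = $770
  Hilo→Florist2: 15 × $4 = $60
  Nampa→Florist3: 62 × $4 = $248
  Provo→Florist3: 53 × $5 = $265
Total cost = $1872.
So Nampa→Florist3 carries 62 bunches.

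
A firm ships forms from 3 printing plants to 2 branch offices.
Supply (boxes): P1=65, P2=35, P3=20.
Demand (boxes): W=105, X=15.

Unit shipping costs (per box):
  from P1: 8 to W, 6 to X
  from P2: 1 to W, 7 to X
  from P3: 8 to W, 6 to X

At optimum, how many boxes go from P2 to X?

The minimum-cost plan:
  P1 to W: 50 × 8 = 400
  P1 to X: 15 × 6 = 90
  P2 to W: 35 × 1 = 35
  P3 to W: 20 × 8 = 160
Total cost = 685.
The route P2→X is not used.

0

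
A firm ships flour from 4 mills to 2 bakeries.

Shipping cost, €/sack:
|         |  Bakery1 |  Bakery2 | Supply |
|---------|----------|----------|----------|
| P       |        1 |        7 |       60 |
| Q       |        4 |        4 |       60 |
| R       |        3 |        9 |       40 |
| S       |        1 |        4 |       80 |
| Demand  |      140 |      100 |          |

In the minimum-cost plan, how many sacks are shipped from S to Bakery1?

The minimum-cost plan:
  P->Bakery1: 60 × €1 = €60
  Q->Bakery2: 60 × €4 = €240
  R->Bakery1: 40 × €3 = €120
  S->Bakery1: 40 × €1 = €40
  S->Bakery2: 40 × €4 = €160
Total cost = €620.
So S→Bakery1 carries 40 sacks.

40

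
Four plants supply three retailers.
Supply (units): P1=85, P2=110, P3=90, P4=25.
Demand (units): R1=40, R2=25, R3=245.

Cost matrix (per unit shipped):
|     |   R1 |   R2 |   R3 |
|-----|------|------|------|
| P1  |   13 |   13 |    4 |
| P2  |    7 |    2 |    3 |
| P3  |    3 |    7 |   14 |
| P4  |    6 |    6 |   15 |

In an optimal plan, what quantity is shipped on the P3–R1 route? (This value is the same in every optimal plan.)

The minimum-cost plan:
  P1 to R3: 85 × 4 = 340
  P2 to R3: 110 × 3 = 330
  P3 to R1: 40 × 3 = 120
  P3 to R3: 50 × 14 = 700
  P4 to R2: 25 × 6 = 150
Total cost = 1640.
So P3→R1 carries 40 units.

40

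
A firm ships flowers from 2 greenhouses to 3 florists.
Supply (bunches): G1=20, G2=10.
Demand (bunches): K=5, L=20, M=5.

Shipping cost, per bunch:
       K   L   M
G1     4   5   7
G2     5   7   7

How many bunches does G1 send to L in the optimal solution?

Solving gives:
  G1 to L: 20 × 5 = 100
  G2 to K: 5 × 5 = 25
  G2 to M: 5 × 7 = 35
Total cost = 160.
So G1→L carries 20 bunches.

20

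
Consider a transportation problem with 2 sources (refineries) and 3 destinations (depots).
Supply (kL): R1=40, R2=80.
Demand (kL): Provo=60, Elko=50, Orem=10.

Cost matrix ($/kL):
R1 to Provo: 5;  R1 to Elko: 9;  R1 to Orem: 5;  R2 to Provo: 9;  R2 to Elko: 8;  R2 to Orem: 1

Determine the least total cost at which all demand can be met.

790

Optimal allocation:
  R1→Provo: 40 × $5 = $200
  R2→Provo: 20 × $9 = $180
  R2→Elko: 50 × $8 = $400
  R2→Orem: 10 × $1 = $10
Total = 200 + 180 + 400 + 10 = $790.
(Supply check: R1 ships 40; R2 ships 80.)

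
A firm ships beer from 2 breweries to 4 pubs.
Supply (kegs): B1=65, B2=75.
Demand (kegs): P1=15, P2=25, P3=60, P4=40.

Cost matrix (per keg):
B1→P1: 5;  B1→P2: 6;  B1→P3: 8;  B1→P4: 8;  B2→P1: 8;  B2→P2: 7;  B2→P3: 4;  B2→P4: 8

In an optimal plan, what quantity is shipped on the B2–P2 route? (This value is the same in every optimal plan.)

Optimal shipments:
  B1→P1: 15 × 5 = 75
  B1→P2: 25 × 6 = 150
  B1→P4: 25 × 8 = 200
  B2→P3: 60 × 4 = 240
  B2→P4: 15 × 8 = 120
Total cost = 785.
The route B2→P2 is not used.

0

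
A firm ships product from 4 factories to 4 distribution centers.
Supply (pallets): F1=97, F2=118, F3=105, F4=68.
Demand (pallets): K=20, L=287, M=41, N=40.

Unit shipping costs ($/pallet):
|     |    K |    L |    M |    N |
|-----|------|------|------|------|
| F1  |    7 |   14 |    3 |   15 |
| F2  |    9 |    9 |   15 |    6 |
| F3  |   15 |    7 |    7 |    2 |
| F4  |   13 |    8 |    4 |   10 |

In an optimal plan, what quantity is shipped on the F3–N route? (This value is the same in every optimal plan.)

40

Optimal shipments:
  F1->K: 20 × $7 = $140
  F1->L: 36 × $14 = $504
  F1->M: 41 × $3 = $123
  F2->L: 118 × $9 = $1062
  F3->L: 65 × $7 = $455
  F3->N: 40 × $2 = $80
  F4->L: 68 × $8 = $544
Total cost = $2908.
So F3→N carries 40 pallets.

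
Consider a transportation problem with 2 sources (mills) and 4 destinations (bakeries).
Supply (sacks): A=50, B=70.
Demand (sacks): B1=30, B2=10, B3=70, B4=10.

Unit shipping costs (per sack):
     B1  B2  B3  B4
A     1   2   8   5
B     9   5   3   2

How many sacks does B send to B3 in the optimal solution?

Optimal shipments:
  A→B1: 30 sacks
  A→B2: 10 sacks
  A→B4: 10 sacks
  B→B3: 70 sacks
Total cost = 310.
So B→B3 carries 70 sacks.

70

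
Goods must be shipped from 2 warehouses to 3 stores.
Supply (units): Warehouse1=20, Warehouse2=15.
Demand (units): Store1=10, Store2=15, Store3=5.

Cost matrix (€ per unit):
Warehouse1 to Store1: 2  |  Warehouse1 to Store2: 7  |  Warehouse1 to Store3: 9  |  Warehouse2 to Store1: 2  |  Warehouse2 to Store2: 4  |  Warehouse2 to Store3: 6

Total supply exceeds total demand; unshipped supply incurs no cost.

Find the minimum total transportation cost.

125

One minimum-cost allocation:
  Warehouse1→Store1: 10 × €2 = €20
  Warehouse1→Store2: 5 × €7 = €35
  Warehouse2→Store2: 10 × €4 = €40
  Warehouse2→Store3: 5 × €6 = €30
Total = 20 + 35 + 40 + 30 = €125.
(Supply check: Warehouse1 ships 15; Warehouse2 ships 15.)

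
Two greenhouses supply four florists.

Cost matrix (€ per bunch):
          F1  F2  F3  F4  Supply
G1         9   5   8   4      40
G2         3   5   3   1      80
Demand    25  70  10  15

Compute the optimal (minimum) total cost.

470

An optimal shipping plan:
  G1->F2: 40 × €5 = €200
  G2->F1: 25 × €3 = €75
  G2->F2: 30 × €5 = €150
  G2->F3: 10 × €3 = €30
  G2->F4: 15 × €1 = €15
Total = 200 + 75 + 150 + 30 + 15 = €470.
(Supply check: G1 ships 40; G2 ships 80.)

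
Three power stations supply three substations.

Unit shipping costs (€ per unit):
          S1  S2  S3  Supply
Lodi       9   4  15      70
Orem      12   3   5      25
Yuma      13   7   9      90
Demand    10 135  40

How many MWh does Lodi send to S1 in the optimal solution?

10

The minimum-cost plan:
  Lodi to S1: 10 × €9 = €90
  Lodi to S2: 60 × €4 = €240
  Orem to S3: 25 × €5 = €125
  Yuma to S2: 75 × €7 = €525
  Yuma to S3: 15 × €9 = €135
Total cost = €1115.
So Lodi→S1 carries 10 MWh.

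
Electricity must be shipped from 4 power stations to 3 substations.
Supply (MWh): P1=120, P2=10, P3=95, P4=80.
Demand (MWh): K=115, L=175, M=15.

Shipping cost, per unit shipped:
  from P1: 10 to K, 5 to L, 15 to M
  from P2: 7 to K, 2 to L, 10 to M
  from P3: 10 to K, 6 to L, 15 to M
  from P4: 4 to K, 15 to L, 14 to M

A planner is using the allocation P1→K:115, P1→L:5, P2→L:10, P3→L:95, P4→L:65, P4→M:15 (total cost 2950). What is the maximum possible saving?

Current plan cost = 115·10 + 5·5 + 10·2 + 95·6 + 65·15 + 15·14 = 2950.
Optimal plan:
  P1→L: 120 MWh
  P2→M: 10 MWh
  P3→K: 35 MWh
  P3→L: 55 MWh
  P3→M: 5 MWh
  P4→K: 80 MWh
Optimal cost = 1775.
Saving = 2950 − 1775 = 1175.

1175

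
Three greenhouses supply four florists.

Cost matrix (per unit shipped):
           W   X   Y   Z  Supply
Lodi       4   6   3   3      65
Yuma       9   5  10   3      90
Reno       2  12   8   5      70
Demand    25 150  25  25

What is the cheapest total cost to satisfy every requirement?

One minimum-cost allocation:
  Lodi–X: 60 × 6 = 360
  Lodi–Y: 5 × 3 = 15
  Yuma–X: 90 × 5 = 450
  Reno–W: 25 × 2 = 50
  Reno–Y: 20 × 8 = 160
  Reno–Z: 25 × 5 = 125
Total = 360 + 15 + 450 + 50 + 160 + 125 = 1160.
(Supply check: Lodi ships 65; Yuma ships 90; Reno ships 70.)

1160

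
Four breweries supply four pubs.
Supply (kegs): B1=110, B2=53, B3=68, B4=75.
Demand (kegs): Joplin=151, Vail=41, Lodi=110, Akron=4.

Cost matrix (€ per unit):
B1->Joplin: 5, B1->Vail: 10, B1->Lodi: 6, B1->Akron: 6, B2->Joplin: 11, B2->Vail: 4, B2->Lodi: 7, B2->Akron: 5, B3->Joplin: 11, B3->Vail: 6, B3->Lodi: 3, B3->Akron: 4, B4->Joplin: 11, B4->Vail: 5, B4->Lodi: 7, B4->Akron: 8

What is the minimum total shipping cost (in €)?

1683

Optimal allocation:
  B1→Joplin: 110 × €5 = €550
  B2→Joplin: 8 × €11 = €88
  B2→Vail: 41 × €4 = €164
  B2→Akron: 4 × €5 = €20
  B3→Lodi: 68 × €3 = €204
  B4→Joplin: 33 × €11 = €363
  B4→Lodi: 42 × €7 = €294
Total = 550 + 88 + 164 + 20 + 204 + 363 + 294 = €1683.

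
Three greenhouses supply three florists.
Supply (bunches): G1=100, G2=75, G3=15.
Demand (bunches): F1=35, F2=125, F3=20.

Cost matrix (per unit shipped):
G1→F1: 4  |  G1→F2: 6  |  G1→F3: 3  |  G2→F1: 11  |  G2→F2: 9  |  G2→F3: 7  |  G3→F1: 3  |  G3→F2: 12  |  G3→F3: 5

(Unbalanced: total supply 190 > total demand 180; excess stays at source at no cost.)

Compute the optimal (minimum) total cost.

1130

A cheapest plan:
  G1→F1: 20 × 4 = 80
  G1→F2: 60 × 6 = 360
  G1→F3: 20 × 3 = 60
  G2→F2: 65 × 9 = 585
  G3→F1: 15 × 3 = 45
Total = 80 + 360 + 60 + 585 + 45 = 1130.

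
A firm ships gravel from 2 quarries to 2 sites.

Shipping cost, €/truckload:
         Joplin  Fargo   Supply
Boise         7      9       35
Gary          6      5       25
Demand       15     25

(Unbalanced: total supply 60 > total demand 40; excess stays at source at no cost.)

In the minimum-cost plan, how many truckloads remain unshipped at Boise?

20

An optimal plan:
  Boise to Joplin: 15 × €7 = €105
  Gary to Fargo: 25 × €5 = €125
Total cost = €230.
Boise ships 15 of its 35, leaving 20.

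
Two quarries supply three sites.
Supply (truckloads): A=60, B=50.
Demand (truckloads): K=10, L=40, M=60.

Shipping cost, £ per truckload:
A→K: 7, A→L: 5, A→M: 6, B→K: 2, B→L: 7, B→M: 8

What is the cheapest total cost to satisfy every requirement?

660

An optimal shipping plan:
  A->L: 40 truckloads
  A->M: 20 truckloads
  B->K: 10 truckloads
  B->M: 40 truckloads
Total cost = £660.
(Supply check: A ships 60; B ships 50.)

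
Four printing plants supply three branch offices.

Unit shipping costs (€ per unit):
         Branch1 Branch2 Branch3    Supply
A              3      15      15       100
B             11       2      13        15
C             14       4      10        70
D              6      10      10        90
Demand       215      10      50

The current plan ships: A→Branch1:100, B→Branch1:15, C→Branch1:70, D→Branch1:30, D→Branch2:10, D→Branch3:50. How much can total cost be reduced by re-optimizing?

Current plan cost = 100·3 + 15·11 + 70·14 + 30·6 + 10·10 + 50·10 = €2225.
Optimal plan:
  A->Branch1: 100 × €3 = €300
  B->Branch1: 15 × €11 = €165
  C->Branch1: 10 × €14 = €140
  C->Branch2: 10 × €4 = €40
  C->Branch3: 50 × €10 = €500
  D->Branch1: 90 × €6 = €540
Optimal cost = €1685.
Saving = 2225 − 1685 = €540.

540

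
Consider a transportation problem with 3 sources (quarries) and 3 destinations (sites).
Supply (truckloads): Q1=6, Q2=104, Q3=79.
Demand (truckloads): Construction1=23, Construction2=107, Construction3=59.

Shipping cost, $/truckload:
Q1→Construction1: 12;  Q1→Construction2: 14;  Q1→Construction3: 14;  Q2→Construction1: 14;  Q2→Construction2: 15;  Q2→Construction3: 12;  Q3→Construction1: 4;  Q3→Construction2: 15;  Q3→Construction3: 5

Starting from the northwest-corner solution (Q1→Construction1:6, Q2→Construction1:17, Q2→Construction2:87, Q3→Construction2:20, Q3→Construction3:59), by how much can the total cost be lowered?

203

Current plan cost = 6·12 + 17·14 + 87·15 + 20·15 + 59·5 = $2210.
Optimal plan:
  Q1→Construction2: 6 truckloads
  Q2→Construction2: 101 truckloads
  Q2→Construction3: 3 truckloads
  Q3→Construction1: 23 truckloads
  Q3→Construction3: 56 truckloads
Optimal cost = $2007.
Saving = 2210 − 2007 = $203.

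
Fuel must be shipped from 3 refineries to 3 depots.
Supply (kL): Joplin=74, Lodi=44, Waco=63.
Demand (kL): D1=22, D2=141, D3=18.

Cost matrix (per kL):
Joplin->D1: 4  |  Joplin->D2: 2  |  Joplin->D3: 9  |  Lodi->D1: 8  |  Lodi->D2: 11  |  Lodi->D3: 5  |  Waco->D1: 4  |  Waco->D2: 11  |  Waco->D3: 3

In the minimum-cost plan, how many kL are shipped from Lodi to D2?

Optimal shipments:
  Joplin–D2: 74 kL
  Lodi–D2: 44 kL
  Waco–D1: 22 kL
  Waco–D2: 23 kL
  Waco–D3: 18 kL
Total cost = 1027.
So Lodi→D2 carries 44 kL.

44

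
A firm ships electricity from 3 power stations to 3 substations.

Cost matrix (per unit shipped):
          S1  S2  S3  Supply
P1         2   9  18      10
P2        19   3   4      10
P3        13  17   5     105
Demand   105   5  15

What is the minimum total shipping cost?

One minimum-cost allocation:
  P1->S1: 10 × 2 = 20
  P2->S2: 5 × 3 = 15
  P2->S3: 5 × 4 = 20
  P3->S1: 95 × 13 = 1235
  P3->S3: 10 × 5 = 50
Total = 20 + 15 + 20 + 1235 + 50 = 1340.

1340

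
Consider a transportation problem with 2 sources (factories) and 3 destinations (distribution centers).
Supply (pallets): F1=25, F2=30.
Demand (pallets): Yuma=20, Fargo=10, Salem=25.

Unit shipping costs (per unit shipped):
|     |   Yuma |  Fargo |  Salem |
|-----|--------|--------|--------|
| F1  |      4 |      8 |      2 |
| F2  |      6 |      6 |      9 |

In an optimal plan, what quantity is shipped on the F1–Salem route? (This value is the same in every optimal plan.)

25

Optimal shipments:
  F1->Salem: 25 × 2 = 50
  F2->Yuma: 20 × 6 = 120
  F2->Fargo: 10 × 6 = 60
Total cost = 230.
So F1→Salem carries 25 pallets.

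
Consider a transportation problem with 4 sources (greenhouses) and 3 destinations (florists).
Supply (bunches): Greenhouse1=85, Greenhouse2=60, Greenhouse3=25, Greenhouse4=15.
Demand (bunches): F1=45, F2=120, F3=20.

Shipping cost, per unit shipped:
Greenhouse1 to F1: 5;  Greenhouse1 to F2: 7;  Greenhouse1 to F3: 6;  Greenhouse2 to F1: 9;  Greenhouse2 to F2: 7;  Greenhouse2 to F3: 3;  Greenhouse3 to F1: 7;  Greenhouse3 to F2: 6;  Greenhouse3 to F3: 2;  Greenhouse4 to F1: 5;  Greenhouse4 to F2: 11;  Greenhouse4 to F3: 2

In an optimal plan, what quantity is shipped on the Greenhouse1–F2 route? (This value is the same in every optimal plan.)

Optimal shipments:
  Greenhouse1–F1: 45 bunches
  Greenhouse1–F2: 40 bunches
  Greenhouse2–F2: 60 bunches
  Greenhouse3–F2: 20 bunches
  Greenhouse3–F3: 5 bunches
  Greenhouse4–F3: 15 bunches
Total cost = 1085.
So Greenhouse1→F2 carries 40 bunches.

40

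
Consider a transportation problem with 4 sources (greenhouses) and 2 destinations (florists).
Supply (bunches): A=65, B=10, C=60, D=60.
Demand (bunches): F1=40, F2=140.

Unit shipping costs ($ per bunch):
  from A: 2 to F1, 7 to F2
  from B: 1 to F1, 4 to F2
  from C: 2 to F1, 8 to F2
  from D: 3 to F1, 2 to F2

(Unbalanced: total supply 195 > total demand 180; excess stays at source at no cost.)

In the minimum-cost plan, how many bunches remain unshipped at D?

An optimal plan:
  A–F2: 65 × $7 = $455
  B–F2: 10 × $4 = $40
  C–F1: 40 × $2 = $80
  C–F2: 5 × $8 = $40
  D–F2: 60 × $2 = $120
Total cost = $735.
D ships 60 of its 60, leaving 0.

0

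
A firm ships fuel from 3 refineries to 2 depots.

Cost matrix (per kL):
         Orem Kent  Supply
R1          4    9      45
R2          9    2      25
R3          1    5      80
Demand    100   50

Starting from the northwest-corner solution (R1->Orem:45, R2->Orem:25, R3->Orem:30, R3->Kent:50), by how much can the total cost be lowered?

Current plan cost = 45·4 + 25·9 + 30·1 + 50·5 = 685.
Optimal plan:
  R1–Orem: 45 × 4 = 180
  R2–Kent: 25 × 2 = 50
  R3–Orem: 55 × 1 = 55
  R3–Kent: 25 × 5 = 125
Optimal cost = 410.
Saving = 685 − 410 = 275.

275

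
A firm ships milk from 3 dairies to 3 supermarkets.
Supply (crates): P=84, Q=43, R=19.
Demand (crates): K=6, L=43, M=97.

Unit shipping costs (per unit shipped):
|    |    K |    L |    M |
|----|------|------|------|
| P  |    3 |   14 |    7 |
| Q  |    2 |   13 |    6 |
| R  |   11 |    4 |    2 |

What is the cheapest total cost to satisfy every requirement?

1066

A cheapest plan:
  P→L: 24 × 14 = 336
  P→M: 60 × 7 = 420
  Q→K: 6 × 2 = 12
  Q→M: 37 × 6 = 222
  R→L: 19 × 4 = 76
Total = 336 + 420 + 12 + 222 + 76 = 1066.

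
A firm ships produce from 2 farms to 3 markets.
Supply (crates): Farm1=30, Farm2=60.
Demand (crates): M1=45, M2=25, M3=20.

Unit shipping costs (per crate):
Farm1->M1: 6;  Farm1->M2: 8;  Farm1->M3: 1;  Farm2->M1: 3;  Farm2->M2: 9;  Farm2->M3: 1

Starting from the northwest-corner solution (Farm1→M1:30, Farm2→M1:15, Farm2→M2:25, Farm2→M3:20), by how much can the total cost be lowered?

Current plan cost = 30·6 + 15·3 + 25·9 + 20·1 = 470.
Optimal plan:
  Farm1->M2: 25 × 8 = 200
  Farm1->M3: 5 × 1 = 5
  Farm2->M1: 45 × 3 = 135
  Farm2->M3: 15 × 1 = 15
Optimal cost = 355.
Saving = 470 − 355 = 115.

115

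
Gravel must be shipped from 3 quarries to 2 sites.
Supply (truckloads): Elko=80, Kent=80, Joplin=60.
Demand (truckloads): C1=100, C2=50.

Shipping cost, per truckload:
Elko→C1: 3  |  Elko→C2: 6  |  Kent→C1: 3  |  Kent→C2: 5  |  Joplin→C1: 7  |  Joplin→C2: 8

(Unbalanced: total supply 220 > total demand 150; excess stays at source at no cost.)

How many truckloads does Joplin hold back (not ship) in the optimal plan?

Minimum-cost shipments:
  Elko to C1: 70 × 3 = 210
  Kent to C1: 30 × 3 = 90
  Kent to C2: 50 × 5 = 250
Total cost = 550.
Joplin ships 0 of its 60, leaving 60.

60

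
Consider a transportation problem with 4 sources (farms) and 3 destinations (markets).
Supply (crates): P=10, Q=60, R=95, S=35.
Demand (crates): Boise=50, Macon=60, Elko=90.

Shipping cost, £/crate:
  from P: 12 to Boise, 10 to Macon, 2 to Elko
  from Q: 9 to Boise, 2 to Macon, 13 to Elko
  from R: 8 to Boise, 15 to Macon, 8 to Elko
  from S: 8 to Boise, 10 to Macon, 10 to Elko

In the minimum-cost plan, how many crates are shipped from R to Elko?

Optimal shipments:
  P–Elko: 10 crates
  Q–Macon: 60 crates
  R–Boise: 15 crates
  R–Elko: 80 crates
  S–Boise: 35 crates
Total cost = £1180.
So R→Elko carries 80 crates.

80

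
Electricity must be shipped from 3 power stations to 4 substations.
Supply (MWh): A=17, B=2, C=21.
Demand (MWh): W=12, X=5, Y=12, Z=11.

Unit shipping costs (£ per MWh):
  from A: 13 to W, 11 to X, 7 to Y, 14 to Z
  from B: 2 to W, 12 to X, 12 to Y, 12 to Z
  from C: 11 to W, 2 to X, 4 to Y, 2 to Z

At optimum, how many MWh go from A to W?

The minimum-cost plan:
  A–W: 10 × £13 = £130
  A–Y: 7 × £7 = £49
  B–W: 2 × £2 = £4
  C–X: 5 × £2 = £10
  C–Y: 5 × £4 = £20
  C–Z: 11 × £2 = £22
Total cost = £235.
So A→W carries 10 MWh.

10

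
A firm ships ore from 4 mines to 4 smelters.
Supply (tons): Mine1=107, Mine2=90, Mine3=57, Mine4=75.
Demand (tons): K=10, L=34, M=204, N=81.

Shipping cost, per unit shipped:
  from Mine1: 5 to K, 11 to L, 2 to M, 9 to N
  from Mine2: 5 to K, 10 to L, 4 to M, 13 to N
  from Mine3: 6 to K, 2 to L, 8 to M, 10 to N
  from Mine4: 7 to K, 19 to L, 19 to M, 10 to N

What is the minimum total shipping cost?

Optimal allocation:
  Mine1->M: 107 tons
  Mine2->M: 90 tons
  Mine3->K: 10 tons
  Mine3->L: 34 tons
  Mine3->M: 7 tons
  Mine3->N: 6 tons
  Mine4->N: 75 tons
Total cost = 1568.
(Supply check: Mine1 ships 107; Mine2 ships 90; Mine3 ships 57; Mine4 ships 75.)

1568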